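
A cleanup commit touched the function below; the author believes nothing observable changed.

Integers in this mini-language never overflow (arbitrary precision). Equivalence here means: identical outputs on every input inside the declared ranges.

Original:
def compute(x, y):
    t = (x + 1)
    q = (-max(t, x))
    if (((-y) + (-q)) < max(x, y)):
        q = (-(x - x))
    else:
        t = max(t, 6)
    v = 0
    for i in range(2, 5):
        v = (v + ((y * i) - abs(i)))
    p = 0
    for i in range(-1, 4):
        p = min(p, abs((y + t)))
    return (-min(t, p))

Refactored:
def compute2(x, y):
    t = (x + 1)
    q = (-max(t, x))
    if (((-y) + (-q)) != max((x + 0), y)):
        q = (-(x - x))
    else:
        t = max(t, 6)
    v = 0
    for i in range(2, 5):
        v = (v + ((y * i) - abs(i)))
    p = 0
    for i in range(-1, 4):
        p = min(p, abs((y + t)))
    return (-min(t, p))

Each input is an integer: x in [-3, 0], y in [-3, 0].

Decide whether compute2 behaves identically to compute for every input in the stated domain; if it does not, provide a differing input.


These are not equivalent — on x=-3, y=-3 the outputs split (0 vs 2).
compute: t becomes -2; next q becomes 2; next (((-y) + (-q)) < max(x, y)) evaluates to false; next t becomes 6; next v becomes 0; next at i=2:; next v becomes -8; next at i=3:; next v becomes -20; next at i=4:; next v becomes -36; next p becomes 0; next at i=-1:; next p becomes 0; next at i=0:; next p becomes 0; next at i=1:; next p becomes 0; next at i=2:; next p becomes 0; next at i=3:; next p becomes 0; next final value 0
compute2: t becomes -2; next q becomes 2; next (((-y) + (-q)) != max((x + 0), y)) evaluates to true; next q becomes 0; next v becomes 0; next at i=2:; next v becomes -8; next at i=3:; next v becomes -20; next at i=4:; next v becomes -36; next p becomes 0; next at i=-1:; next p becomes 0; next at i=0:; next p becomes 0; next at i=1:; next p becomes 0; next at i=2:; next p becomes 0; next at i=3:; next p becomes 0; next final value 2
verdict: not equivalent; witness: x=-3, y=-3


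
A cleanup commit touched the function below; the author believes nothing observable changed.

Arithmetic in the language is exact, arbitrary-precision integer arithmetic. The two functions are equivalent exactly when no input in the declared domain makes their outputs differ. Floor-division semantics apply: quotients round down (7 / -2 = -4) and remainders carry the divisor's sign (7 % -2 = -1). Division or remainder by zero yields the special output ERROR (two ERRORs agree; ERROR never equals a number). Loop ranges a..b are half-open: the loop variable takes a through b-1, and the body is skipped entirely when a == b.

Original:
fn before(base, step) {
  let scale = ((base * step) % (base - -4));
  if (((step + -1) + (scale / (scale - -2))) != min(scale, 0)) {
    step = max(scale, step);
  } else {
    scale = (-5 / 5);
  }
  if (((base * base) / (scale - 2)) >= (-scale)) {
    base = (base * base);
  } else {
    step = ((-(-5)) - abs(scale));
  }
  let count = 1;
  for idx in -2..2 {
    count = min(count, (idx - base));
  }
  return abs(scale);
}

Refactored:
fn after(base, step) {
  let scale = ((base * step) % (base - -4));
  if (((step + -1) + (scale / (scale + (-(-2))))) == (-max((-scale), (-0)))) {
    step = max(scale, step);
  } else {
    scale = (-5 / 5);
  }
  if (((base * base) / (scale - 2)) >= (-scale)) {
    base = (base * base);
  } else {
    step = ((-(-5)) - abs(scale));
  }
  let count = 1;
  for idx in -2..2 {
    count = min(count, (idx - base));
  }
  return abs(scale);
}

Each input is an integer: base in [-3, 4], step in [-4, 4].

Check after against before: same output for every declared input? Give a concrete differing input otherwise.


Consider the input base=-3, step=-4.
before: scale becomes 0; next (((step + -1) + (scale / (scale - -2))) != min(scale, 0)) evaluates to true; next step becomes 0; next (((base * base) / (scale - 2)) >= (-scale)) evaluates to false; next step becomes 5; next count becomes 1; next at idx=-2:; next count becomes 1; next at idx=-1:; next count becomes 1; next at idx=0:; next count becomes 1; next at idx=1:; next count becomes 1; next final value 0
after: scale becomes 0; next (((step + -1) + (scale / (scale + (-(-2))))) == (-max((-scale), (-0)))) evaluates to false; next scale becomes -1; next (((base * base) / (scale - 2)) >= (-scale)) evaluates to false; next step becomes 4; next count becomes 1; next at idx=-2:; next count becomes 1; next at idx=-1:; next count becomes 1; next at idx=0:; next count becomes 1; next at idx=1:; next count becomes 1; next final value 1
0 vs 1 — the two versions disagree here.
verdict: not equivalent; witness: base=-3, step=-4


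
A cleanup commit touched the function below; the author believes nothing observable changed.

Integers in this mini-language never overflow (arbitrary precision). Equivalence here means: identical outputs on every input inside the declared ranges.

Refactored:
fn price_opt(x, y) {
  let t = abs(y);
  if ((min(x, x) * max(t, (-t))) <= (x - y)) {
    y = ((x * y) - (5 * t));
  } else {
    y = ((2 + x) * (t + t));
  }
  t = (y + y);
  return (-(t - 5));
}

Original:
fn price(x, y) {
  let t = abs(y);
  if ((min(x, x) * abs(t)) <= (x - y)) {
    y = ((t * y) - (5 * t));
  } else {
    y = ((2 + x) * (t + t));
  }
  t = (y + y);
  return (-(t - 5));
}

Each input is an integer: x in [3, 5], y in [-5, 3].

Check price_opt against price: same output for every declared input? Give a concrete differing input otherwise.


Try x=3, y=-1.
price: t := 1 | ((min(x, x) * abs(t)) <= (x - y)): true | y := -6 | t := -12 | result 17
price_opt: t := 1 | ((min(x, x) * max(t, (-t))) <= (x - y)): true | y := -8 | t := -16 | result 21
17 vs 21 — the two versions disagree here.
verdict: not equivalent; witness: x=3, y=-1


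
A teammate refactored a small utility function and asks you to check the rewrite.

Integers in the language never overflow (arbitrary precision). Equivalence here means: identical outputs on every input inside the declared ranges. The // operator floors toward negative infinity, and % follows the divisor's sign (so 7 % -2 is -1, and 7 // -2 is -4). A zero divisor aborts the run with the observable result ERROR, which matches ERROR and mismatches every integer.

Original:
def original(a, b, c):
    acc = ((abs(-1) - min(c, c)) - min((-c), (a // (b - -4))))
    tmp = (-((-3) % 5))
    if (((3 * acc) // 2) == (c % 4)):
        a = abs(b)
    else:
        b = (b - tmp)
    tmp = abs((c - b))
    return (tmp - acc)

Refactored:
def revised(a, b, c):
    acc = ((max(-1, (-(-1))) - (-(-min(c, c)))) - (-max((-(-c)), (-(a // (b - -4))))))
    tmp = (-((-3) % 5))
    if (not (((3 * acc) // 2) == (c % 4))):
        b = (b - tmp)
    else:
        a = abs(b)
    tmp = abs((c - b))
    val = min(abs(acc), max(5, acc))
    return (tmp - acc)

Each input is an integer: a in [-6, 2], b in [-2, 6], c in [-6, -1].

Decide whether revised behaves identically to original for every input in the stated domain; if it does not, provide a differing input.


This is a faithful refactor — statement counts differ, min/max/abs usage differs, constant usage differs, local variable names differ, boolean connective usage differs, but the computed results match everywhere.
Tracing a=-4, b=3, c=-1: original: acc := 3 | tmp := -2 | (((3 * acc) // 2) == (c % 4)): false | b := 5 | tmp := 6 | result 3 | revised: acc := 3 | tmp := -2 | (not (((3 * acc) // 2) == (c % 4))): true | b := 5 | tmp := 6 | val := 3 | result 3 — matching result 3.
An exhaustive pass over the 486 declared inputs shows identical outputs.
verdict: equivalent


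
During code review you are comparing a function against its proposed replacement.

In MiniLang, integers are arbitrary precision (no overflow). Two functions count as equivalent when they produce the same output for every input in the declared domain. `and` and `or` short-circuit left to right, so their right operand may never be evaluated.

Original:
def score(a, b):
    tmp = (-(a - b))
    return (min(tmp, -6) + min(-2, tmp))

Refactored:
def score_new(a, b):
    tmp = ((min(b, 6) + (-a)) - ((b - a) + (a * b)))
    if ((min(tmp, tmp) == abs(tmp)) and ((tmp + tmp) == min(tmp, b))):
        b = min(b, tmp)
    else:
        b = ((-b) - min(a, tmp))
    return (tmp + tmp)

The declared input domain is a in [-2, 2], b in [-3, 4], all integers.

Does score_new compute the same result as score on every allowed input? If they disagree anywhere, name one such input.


Try a=-2, b=-3.
score: tmp becomes -1; next final value -8
score_new: tmp becomes -6; next ((min(tmp, tmp) == abs(tmp)) and ((tmp + tmp) == min(tmp, b))) evaluates to false; next b becomes 9; next final value -12
-8 against -12: the behavior changed.
verdict: not equivalent; witness: a=-2, b=-3


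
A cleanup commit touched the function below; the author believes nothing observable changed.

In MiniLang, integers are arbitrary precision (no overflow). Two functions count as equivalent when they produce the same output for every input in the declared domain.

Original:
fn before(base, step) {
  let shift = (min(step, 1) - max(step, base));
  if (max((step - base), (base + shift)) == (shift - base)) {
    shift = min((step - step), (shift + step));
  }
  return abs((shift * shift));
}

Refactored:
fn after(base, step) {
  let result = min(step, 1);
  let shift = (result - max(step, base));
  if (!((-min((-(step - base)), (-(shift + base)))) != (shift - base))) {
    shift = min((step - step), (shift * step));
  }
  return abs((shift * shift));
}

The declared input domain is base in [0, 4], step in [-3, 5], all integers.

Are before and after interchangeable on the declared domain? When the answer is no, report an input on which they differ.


The rewrite breaks on base=0, step=-3, where the results are 36 and 0.
before: shift becomes -3; next (max((step - base), (base + shift)) == (shift - base)) evaluates to true; next shift becomes -6; next final value 36
after: result becomes -3; next shift becomes -3; next (!((-min((-(step - base)), (-(shift + base)))) != (shift - base))) evaluates to true; next shift becomes 0; next final value 0
verdict: not equivalent; witness: base=0, step=-3


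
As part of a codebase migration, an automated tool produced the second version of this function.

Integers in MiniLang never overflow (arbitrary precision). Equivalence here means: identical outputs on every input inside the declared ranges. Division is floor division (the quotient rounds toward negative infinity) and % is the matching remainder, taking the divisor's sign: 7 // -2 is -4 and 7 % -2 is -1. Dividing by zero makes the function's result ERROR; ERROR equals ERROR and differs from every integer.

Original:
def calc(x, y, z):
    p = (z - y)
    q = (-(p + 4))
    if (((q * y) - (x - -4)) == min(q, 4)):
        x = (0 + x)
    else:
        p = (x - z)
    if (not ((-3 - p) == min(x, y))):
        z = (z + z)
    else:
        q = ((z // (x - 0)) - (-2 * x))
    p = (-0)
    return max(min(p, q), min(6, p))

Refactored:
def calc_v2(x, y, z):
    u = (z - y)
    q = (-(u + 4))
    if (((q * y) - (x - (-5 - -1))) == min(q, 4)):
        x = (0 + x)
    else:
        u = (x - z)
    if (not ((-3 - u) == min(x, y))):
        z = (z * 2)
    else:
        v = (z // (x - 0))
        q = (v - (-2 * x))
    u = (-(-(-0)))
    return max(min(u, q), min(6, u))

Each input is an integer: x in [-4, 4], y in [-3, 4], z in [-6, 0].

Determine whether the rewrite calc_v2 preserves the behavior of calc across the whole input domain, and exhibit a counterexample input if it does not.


Equivalent — the differences include arithmetic usage differs, and local variable names differ, and statement counts differ, and constant usage differs, yet no declared input distinguishes the two.
Spot check at x=4, y=-3, z=-3 — calc: p := 0 | q := -4 | (((q * y) - (x - -4)) == min(q, 4)): false | p := 7 | (not ((-3 - p) == min(x, y))): true | z := -6 | p := 0 | result 0. calc_v2: u := 0 | q := -4 | (((q * y) - (x - (-5 - -1))) == min(q, 4)): false | u := 7 | (not ((-3 - u) == min(x, y))): true | z := -6 | u := 0 | result 0. Both give 0.
Every one of the 504 inputs gives matching results.
verdict: equivalent


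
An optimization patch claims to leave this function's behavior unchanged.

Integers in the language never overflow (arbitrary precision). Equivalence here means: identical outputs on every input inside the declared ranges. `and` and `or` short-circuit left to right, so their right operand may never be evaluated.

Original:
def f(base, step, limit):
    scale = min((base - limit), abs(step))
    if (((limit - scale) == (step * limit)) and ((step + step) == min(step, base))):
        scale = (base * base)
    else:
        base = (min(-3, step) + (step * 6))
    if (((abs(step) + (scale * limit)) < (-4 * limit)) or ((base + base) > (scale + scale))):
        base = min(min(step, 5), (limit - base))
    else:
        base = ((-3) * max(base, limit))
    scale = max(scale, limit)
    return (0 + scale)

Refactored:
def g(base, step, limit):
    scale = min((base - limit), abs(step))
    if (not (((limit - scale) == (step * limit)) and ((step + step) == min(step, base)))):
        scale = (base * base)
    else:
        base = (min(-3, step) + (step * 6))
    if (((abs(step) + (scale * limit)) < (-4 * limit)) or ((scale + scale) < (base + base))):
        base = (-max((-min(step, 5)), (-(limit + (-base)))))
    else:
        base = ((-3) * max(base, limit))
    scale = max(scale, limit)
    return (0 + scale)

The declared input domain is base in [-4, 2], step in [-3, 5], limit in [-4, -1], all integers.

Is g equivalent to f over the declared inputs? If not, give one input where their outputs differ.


Take base=-4, step=-3, limit=-4.
f: scale becomes 0; next (((limit - scale) == (step * limit)) and ((step + step) == min(step, base))) evaluates to false; next base becomes -21; next (((abs(step) + (scale * limit)) < (-4 * limit)) or ((base + base) > (scale + scale))) evaluates to true; next base becomes -3; next scale becomes 0; next final value 0
g: scale becomes 0; next (not (((limit - scale) == (step * limit)) and ((step + step) == min(step, base)))) evaluates to true; next scale becomes 16; next (((abs(step) + (scale * limit)) < (-4 * limit)) or ((scale + scale) < (base + base))) evaluates to true; next base becomes -3; next scale becomes 16; next final value 16
0 against 16: the behavior changed.
verdict: not equivalent; witness: base=-4, step=-3, limit=-4


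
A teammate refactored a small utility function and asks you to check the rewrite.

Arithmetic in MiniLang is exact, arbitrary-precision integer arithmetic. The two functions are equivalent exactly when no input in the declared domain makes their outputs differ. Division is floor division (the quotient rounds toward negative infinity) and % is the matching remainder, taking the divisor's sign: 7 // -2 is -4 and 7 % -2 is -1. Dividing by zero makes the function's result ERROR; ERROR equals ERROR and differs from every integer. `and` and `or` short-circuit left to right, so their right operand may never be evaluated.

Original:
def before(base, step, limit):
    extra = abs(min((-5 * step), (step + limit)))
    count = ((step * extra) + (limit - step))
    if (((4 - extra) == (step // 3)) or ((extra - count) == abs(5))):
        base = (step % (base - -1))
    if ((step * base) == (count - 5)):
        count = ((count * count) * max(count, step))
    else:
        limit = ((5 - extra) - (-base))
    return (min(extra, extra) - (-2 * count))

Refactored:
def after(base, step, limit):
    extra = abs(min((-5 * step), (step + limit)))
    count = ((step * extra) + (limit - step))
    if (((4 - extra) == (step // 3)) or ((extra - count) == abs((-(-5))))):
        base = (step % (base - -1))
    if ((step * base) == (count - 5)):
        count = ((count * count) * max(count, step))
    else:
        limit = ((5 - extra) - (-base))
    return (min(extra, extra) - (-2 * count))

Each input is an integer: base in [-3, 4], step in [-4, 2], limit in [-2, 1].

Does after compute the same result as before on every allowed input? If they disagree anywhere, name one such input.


Changes here: same computation, different form; the full 224-point sweep finds no disagreement.
verdict: equivalent


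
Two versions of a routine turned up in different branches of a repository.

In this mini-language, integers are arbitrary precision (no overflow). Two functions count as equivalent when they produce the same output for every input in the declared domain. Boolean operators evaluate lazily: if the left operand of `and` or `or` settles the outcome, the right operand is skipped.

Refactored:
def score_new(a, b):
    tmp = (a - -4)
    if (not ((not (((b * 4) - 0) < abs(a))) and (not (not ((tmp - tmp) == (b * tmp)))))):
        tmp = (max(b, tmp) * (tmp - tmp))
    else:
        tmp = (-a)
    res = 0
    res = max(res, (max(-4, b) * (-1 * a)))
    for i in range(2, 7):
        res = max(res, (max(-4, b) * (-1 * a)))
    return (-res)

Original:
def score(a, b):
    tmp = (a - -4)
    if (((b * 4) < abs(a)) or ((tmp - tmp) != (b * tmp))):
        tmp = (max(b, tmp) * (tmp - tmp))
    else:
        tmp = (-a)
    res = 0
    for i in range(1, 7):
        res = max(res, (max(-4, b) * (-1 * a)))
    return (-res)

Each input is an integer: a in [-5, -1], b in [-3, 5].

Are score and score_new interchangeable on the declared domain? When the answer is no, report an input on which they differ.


Although constant usage differs; and loop structure differs; and statement counts differ; and boolean connective usage differs; and min/max/abs usage differs; and comparison usage differs; and arithmetic usage differs, 45/45 inputs agree.
verdict: equivalent


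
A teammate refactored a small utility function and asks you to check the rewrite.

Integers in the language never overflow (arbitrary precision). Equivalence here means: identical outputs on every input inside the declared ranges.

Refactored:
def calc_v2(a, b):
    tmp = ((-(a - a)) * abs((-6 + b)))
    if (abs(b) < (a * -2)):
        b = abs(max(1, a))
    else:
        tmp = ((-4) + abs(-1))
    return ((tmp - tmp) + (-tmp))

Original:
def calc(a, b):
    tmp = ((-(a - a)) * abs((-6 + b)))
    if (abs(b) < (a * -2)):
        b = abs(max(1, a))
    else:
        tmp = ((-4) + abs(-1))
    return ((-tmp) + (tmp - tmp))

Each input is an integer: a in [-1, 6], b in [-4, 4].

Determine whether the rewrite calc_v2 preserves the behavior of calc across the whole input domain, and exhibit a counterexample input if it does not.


Equivalent — the differences include same computation, different form, yet no declared input distinguishes the two.
As a probe, take a=5, b=2: calc runs tmp becomes 0; next (abs(b) < (a * -2)) evaluates to false; next tmp becomes -3; next final value 3; calc_v2 runs tmp becomes 0; next (abs(b) < (a * -2)) evaluates to false; next tmp becomes -3; next final value 3; both end at 3.
Every one of the 72 inputs gives matching results.
verdict: equivalent


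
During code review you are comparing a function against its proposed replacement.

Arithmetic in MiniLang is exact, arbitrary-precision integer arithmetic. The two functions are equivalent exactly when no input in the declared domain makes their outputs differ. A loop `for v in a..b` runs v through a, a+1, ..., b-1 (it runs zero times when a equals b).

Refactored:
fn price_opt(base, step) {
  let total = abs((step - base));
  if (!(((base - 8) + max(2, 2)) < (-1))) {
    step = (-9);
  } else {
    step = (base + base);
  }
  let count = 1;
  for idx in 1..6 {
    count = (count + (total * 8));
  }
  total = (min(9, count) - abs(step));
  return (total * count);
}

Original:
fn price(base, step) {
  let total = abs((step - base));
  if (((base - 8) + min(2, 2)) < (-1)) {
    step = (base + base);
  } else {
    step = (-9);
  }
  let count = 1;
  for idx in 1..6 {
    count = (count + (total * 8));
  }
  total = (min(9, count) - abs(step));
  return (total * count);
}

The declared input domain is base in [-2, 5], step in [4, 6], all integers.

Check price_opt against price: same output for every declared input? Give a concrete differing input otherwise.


The one real change (`min(2, 2)` became `max(2, 2)`) has no effect anywhere in the declared ranges.
As a probe, take base=5, step=5: price runs total := 0 | (((base - 8) + min(2, 2)) < (-1)): false | step := -9 | count := 1 | iter idx=1: | count := 1 | iter idx=2: | count := 1 | iter idx=3: | count := 1 | iter idx=4: | count := 1 | iter idx=5: | count := 1 | total := -8 | result -8; price_opt runs total := 0 | (!(((base - 8) + max(2, 2)) < (-1))): true | step := -9 | count := 1 | iter idx=1: | count := 1 | iter idx=2: | count := 1 | iter idx=3: | count := 1 | iter idx=4: | count := 1 | iter idx=5: | count := 1 | total := -8 | result -8; both end at -8.
Across all 24 domain points the two functions coincide.
verdict: equivalent


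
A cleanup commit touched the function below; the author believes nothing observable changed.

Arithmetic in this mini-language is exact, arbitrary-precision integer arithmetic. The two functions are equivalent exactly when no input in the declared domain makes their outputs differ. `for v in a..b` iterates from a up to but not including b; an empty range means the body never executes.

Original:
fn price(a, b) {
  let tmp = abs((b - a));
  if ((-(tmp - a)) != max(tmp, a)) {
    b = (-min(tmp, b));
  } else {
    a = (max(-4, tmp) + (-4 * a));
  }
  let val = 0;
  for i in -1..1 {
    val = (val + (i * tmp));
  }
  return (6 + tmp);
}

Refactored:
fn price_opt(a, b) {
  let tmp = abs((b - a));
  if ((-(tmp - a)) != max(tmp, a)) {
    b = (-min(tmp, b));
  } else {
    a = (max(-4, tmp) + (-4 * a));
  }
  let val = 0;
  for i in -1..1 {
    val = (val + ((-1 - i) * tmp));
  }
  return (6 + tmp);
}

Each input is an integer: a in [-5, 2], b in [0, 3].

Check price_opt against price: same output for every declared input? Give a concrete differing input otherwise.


Differences: arithmetic usage differs, plus constant usage differs — yet all 32 inputs agree.
verdict: equivalent


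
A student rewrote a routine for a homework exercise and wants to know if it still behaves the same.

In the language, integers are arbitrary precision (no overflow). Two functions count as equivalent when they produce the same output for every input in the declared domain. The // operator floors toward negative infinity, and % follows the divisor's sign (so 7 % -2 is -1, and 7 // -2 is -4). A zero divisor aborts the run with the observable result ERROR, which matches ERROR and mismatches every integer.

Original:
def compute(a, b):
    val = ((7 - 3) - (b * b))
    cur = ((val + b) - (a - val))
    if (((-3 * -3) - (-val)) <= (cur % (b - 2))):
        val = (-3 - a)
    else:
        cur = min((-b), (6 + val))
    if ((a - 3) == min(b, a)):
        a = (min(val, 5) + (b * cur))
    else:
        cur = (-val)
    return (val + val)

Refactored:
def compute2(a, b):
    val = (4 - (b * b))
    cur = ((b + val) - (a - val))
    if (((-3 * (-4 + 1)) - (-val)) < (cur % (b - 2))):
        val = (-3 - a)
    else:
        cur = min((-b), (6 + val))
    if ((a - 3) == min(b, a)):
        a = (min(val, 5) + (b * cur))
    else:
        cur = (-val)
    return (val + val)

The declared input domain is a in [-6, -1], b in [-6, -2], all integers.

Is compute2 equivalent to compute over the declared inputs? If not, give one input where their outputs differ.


Evaluate both at a=-1, b=-4.
compute: val becomes -12; next cur becomes -27; next (((-3 * -3) - (-val)) <= (cur % (b - 2))) evaluates to true; next val becomes -2; next ((a - 3) == min(b, a)) evaluates to true; next a becomes 106; next final value -4
compute2: val becomes -12; next cur becomes -27; next (((-3 * (-4 + 1)) - (-val)) < (cur % (b - 2))) evaluates to false; next cur becomes -6; next ((a - 3) == min(b, a)) evaluates to true; next a becomes 12; next final value -24
-4 against -24: the behavior changed.
verdict: not equivalent; witness: a=-1, b=-4


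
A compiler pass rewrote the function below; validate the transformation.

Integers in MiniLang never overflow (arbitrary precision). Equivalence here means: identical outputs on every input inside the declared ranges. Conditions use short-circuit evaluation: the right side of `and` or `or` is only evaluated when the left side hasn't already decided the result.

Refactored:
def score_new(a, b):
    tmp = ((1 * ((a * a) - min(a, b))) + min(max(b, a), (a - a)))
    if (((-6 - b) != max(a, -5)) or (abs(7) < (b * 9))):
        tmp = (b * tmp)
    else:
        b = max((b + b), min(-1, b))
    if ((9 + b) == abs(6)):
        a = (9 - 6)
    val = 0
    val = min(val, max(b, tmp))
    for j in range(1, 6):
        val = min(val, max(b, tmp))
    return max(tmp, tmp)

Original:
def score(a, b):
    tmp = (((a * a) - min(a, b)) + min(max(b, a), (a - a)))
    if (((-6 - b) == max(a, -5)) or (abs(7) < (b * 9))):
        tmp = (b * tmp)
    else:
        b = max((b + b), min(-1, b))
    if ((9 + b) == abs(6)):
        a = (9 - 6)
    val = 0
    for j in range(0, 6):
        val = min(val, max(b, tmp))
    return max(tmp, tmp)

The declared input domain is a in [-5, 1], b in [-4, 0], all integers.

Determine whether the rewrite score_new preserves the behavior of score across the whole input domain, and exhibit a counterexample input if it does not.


Run the pair on a=-5, b=-4.
score: tmp=26, then (((-6 - b) == max(a, -5)) or (abs(7) < (b * 9))) is false, then b=-4, then ((9 + b) == abs(6)) is false, then val=0, then (j=0), then val=0, then (j=1), then val=0, then (j=2), then val=0, then (j=3), then val=0, then (j=4), then val=0, then (j=5), then val=0, then returns 26
score_new: tmp=26, then (((-6 - b) != max(a, -5)) or (abs(7) < (b * 9))) is true, then tmp=-104, then ((9 + b) == abs(6)) is false, then val=0, then val=-4, then (j=1), then val=-4, then (j=2), then val=-4, then (j=3), then val=-4, then (j=4), then val=-4, then (j=5), then val=-4, then returns -104
26 != -104, so the rewrite changes behavior.
verdict: not equivalent; witness: a=-5, b=-4


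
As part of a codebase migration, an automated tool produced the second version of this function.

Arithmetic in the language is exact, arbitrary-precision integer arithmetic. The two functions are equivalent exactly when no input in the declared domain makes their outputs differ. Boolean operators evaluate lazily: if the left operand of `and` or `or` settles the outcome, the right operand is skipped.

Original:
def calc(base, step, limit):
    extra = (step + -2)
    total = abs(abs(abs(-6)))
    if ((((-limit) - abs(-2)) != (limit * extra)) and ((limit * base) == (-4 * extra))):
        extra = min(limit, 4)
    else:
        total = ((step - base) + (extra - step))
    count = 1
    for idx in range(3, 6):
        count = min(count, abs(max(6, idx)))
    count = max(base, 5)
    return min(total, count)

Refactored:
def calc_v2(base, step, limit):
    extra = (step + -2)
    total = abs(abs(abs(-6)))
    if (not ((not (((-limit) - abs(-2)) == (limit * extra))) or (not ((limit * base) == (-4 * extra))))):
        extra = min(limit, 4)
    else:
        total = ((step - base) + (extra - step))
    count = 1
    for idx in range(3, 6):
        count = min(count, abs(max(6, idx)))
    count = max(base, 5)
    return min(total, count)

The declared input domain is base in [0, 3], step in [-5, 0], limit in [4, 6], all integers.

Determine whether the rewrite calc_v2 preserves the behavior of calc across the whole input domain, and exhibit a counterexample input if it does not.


Take base=2, step=-1, limit=6.
calc: extra = -3; total = 6; ((((-limit) - abs(-2)) != (limit * extra)) and ((limit * base) == (-4 * extra))) -> true; extra = 4; count = 1; [idx=3]; count = 1; [idx=4]; count = 1; [idx=5]; count = 1; count = 5; return 5
calc_v2: extra = -3; total = 6; (not ((not (((-limit) - abs(-2)) == (limit * extra))) or (not ((limit * base) == (-4 * extra))))) -> false; total = -5; count = 1; [idx=3]; count = 1; [idx=4]; count = 1; [idx=5]; count = 1; count = 5; return -5
5 against -5: the behavior changed.
verdict: not equivalent; witness: base=2, step=-1, limit=6


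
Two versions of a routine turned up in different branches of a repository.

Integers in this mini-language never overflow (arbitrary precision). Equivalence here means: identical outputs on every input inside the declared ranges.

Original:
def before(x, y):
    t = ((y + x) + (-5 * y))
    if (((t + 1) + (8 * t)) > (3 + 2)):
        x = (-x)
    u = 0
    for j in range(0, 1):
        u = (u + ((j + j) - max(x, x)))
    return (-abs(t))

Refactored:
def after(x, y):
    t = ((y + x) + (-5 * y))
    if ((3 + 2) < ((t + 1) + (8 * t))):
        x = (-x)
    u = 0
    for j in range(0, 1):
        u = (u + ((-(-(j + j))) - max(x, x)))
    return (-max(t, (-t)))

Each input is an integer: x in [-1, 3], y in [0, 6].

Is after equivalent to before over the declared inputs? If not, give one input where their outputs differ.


This is a faithful refactor — min/max/abs usage differs, plus comparison usage differs, but the computed results match everywhere.
As a probe, take x=0, y=1: before runs t becomes -4; next (((t + 1) + (8 * t)) > (3 + 2)) evaluates to false; next u becomes 0; next at j=0:; next u becomes 0; next final value -4; after runs t becomes -4; next ((3 + 2) < ((t + 1) + (8 * t))) evaluates to false; next u becomes 0; next at j=0:; next u becomes 0; next final value -4; both end at -4.
Checked all 35 inputs in the declared domain: the outputs agree on every one.
verdict: equivalent


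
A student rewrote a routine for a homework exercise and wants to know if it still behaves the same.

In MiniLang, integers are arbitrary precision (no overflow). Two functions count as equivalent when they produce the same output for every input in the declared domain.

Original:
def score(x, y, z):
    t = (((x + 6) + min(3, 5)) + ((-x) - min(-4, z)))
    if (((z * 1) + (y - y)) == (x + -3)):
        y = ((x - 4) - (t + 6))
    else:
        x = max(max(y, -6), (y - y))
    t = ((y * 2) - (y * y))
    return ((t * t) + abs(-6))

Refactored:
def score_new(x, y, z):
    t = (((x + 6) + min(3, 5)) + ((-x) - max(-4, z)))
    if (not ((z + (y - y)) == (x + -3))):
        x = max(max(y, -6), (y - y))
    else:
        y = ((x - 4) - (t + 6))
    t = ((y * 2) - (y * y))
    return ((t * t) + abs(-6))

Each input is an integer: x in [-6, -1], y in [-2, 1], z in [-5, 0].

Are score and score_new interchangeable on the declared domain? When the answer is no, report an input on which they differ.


There is a counterexample at x=-2, y=-2, z=-5: 529990 on one side, 455631 on the other.
score: t=14, then (((z * 1) + (y - y)) == (x + -3)) is true, then y=-26, then t=-728, then returns 529990
score_new: t=13, then (not ((z + (y - y)) == (x + -3))) is false, then y=-25, then t=-675, then returns 455631
verdict: not equivalent; witness: x=-2, y=-2, z=-5


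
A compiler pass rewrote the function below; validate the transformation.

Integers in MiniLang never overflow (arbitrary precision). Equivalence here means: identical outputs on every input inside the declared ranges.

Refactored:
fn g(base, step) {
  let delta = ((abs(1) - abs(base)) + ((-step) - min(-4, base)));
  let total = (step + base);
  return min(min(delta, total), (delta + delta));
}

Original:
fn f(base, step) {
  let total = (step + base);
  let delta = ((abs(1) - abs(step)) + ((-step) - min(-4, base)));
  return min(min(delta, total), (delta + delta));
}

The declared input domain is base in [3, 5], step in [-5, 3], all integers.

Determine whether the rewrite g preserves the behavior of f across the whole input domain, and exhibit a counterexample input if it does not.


Try base=3, step=0.
f: total=3, then delta=5, then returns 3
g: delta=2, then total=3, then returns 2
3 and 2 differ, so these are not the same function on this domain.
verdict: not equivalent; witness: base=3, step=0


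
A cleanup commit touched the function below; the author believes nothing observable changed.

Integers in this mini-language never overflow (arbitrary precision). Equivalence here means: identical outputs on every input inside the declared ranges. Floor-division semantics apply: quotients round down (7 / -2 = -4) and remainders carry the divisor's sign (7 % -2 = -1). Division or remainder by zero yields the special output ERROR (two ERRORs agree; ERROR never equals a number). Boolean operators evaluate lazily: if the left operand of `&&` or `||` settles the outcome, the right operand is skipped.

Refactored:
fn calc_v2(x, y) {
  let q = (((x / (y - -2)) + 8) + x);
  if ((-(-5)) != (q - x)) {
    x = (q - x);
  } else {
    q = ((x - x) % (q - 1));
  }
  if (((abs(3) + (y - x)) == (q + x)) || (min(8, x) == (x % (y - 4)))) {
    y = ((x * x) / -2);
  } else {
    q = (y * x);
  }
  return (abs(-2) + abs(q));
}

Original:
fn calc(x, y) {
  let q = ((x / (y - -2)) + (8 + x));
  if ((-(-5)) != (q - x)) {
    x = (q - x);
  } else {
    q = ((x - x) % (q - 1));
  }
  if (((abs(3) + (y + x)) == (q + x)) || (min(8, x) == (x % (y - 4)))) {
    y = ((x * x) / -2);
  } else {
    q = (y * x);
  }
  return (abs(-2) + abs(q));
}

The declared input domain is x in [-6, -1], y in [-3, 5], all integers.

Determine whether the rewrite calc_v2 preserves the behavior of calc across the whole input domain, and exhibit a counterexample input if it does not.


Input x=-3, y=0: 5 from calc versus 2 from calc_v2.
verdict: not equivalent; witness: x=-3, y=0


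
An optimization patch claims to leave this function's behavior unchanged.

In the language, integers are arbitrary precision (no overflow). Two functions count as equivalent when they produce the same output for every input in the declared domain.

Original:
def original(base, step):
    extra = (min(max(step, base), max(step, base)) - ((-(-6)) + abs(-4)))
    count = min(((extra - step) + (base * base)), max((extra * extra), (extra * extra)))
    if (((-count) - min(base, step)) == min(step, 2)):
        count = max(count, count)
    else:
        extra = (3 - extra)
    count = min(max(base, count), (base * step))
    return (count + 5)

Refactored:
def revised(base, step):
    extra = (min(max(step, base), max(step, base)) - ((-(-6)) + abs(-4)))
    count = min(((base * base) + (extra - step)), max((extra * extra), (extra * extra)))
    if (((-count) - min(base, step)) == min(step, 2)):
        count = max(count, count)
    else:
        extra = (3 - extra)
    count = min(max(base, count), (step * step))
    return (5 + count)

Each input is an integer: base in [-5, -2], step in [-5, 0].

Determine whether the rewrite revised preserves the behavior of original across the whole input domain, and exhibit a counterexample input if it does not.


These are not equivalent — on base=-5, step=-3 the outputs split (20 vs 14).
original: extra becomes -13; next count becomes 15; next (((-count) - min(base, step)) == min(step, 2)) evaluates to false; next extra becomes 16; next count becomes 15; next final value 20
revised: extra becomes -13; next count becomes 15; next (((-count) - min(base, step)) == min(step, 2)) evaluates to false; next extra becomes 16; next count becomes 9; next final value 14
verdict: not equivalent; witness: base=-5, step=-3


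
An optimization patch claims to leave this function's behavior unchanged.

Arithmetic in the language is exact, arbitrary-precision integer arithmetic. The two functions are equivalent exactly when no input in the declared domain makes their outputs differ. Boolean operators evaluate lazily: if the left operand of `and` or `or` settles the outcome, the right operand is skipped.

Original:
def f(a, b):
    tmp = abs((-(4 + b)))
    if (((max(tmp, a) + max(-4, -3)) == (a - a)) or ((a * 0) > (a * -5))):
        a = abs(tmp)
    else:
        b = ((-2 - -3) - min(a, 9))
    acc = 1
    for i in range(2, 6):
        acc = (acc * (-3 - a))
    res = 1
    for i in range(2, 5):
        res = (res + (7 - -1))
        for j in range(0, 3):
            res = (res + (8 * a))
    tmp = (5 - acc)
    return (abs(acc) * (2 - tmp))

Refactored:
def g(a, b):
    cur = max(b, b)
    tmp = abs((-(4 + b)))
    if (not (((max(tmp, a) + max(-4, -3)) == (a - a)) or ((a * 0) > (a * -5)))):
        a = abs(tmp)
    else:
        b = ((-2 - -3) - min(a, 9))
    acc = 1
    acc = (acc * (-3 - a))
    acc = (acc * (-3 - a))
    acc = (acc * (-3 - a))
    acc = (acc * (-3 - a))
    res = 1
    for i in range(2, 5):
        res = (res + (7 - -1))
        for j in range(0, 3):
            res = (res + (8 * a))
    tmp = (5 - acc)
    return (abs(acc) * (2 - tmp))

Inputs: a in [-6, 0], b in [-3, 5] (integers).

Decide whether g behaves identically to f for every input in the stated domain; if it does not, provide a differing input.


Try a=-6, b=-3.
f: tmp becomes 1; next (((max(tmp, a) + max(-4, -3)) == (a - a)) or ((a * 0) > (a * -5))) evaluates to false; next b becomes 7; next acc becomes 1; next at i=2:; next acc becomes 3; next at i=3:; next acc becomes 9; next at i=4:; next acc becomes 27; next at i=5:; next acc becomes 81; next res becomes 1; next at i=2:; next res becomes 9; next at j=0:; next res becomes -39; next at j=1:; next res becomes -87; next at j=2:; next res becomes -135; next at i=3:; next res becomes -127; next at j=0:; next res becomes -175; next at j=1:; next res becomes -223; next at j=2:; next res becomes -271; next at i=4:; next res becomes -263; next at j=0:; next res becomes -311; next at j=1:; next res becomes -359; next at j=2:; next res becomes -407; next tmp becomes -76; next final value 6318
g: cur becomes -3; next tmp becomes 1; next (not (((max(tmp, a) + max(-4, -3)) == (a - a)) or ((a * 0) > (a * -5)))) evaluates to true; next a becomes 1; next acc becomes 1; next acc becomes -4; next acc becomes 16; next acc becomes -64; next acc becomes 256; next res becomes 1; next at i=2:; next res becomes 9; next at j=0:; next res becomes 17; next at j=1:; next res becomes 25; next at j=2:; next res becomes 33; next at i=3:; next res becomes 41; next at j=0:; next res becomes 49; next at j=1:; next res becomes 57; next at j=2:; next res becomes 65; next at i=4:; next res becomes 73; next at j=0:; next res becomes 81; next at j=1:; next res becomes 89; next at j=2:; next res becomes 97; next tmp becomes -251; next final value 64768
6318 against 64768: the behavior changed.
verdict: not equivalent; witness: a=-6, b=-3


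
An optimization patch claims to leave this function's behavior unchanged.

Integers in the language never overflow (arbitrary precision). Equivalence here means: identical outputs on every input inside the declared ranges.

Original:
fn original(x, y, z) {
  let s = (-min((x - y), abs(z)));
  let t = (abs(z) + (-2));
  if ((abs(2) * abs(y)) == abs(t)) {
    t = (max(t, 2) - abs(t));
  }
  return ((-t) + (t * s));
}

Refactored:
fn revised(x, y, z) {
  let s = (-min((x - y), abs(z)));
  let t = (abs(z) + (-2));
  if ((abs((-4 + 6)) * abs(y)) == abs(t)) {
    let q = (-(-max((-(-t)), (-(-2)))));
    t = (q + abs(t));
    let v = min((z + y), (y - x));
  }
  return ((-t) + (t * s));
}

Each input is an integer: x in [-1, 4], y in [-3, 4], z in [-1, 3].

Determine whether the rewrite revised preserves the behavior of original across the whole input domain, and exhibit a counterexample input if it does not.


Consider the input x=-1, y=-1, z=0.
original: s becomes 0; next t becomes -2; next ((abs(2) * abs(y)) == abs(t)) evaluates to true; next t becomes 0; next final value 0
revised: s becomes 0; next t becomes -2; next ((abs((-4 + 6)) * abs(y)) == abs(t)) evaluates to true; next q becomes 2; next t becomes 4; next v becomes -1; next final value -4
0 against -4: the behavior changed.
verdict: not equivalent; witness: x=-1, y=-1, z=0


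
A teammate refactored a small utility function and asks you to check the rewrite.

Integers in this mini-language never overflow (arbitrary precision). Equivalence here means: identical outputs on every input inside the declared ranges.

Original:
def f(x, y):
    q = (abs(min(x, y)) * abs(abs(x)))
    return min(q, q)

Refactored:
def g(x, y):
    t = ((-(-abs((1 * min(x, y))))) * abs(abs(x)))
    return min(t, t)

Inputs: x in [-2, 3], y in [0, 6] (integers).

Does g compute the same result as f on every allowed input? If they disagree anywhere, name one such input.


The two are interchangeable: arithmetic usage differs; local variable names differ; constant usage differs, and every declared input agrees.
Spot check at x=0, y=5 — f: q := 0 | result 0. g: t := 0 | result 0. Both give 0.
An exhaustive pass over the 42 declared inputs shows identical outputs.
verdict: equivalent
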